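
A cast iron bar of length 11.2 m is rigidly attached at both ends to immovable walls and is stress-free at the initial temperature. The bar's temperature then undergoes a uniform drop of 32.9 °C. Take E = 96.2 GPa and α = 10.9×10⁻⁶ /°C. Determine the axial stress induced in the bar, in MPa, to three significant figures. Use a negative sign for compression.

Free thermal expansion αLΔT = 10.9e-6 · 11200 · -32.9 = -4.016 mm.
The walls impose strain ε = −(-4.016)/11200 = 3.5861e-04; σ = Eε = 96200 · 3.5861e-04 = 34.5 MPa.

34.5 MPa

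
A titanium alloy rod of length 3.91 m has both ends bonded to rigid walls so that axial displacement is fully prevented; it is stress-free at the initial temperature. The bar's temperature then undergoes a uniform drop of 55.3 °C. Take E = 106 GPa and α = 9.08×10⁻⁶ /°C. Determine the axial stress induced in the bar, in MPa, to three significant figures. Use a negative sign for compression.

Free thermal expansion αLΔT = 9.08e-6 · 3910 · -55.3 = -1.963 mm.
The walls impose strain ε = −(-1.963)/3910 = 5.0212e-04; σ = Eε = 106000 · 5.0212e-04 = 53.23 MPa.

53.2 MPa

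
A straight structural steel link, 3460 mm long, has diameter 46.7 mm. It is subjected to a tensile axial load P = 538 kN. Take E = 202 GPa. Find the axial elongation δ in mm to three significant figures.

5.38 mm

A = 1713 mm².
δ_mech = NL/(AE) = 538000·3460/(1713·202000) = 5.38 mm.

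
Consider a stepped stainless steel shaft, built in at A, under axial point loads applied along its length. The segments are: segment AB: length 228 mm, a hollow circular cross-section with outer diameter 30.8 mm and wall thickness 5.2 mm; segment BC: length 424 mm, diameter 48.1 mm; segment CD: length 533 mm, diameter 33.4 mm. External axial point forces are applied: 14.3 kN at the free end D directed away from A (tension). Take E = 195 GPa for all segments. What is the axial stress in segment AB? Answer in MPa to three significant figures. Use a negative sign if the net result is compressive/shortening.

Internal axial forces (sectioning from the free end, tension +): N_CD = 14.3 kN, N_BC = 14.3 kN, N_AB = 14.3 kN.
A_AB = 418.2 mm².
σ_AB = N_AB/A_AB = 14300/418.2 = 34.19 MPa.

34.2 MPa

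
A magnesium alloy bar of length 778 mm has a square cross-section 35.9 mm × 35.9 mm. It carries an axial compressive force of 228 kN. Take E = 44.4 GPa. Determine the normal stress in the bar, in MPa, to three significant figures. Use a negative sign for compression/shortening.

A = 1289 mm².
σ = N/A = -228000/1289 = -176.9 MPa.

-177 MPa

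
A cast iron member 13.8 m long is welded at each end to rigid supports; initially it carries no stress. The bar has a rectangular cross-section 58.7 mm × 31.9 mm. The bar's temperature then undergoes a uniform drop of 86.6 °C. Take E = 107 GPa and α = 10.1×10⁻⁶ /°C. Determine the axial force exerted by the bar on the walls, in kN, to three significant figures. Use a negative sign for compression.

175 kN

Free thermal expansion αLΔT = 10.1e-6 · 13800 · -86.6 = -12.07 mm.
The walls impose strain ε = −(-12.07)/13800 = 8.7466e-04; σ = Eε = 107000 · 8.7466e-04 = 93.59 MPa.
Wall reaction R = σ·A = 93.59·1873 = 175200 N = 175.2 kN.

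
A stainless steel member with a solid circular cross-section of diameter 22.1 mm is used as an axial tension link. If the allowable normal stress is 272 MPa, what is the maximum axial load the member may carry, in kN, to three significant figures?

104 kN

A = 383.6 mm².
P_max = σ_allow · A = 272 · 383.6 = 104300 N = 104.3 kN.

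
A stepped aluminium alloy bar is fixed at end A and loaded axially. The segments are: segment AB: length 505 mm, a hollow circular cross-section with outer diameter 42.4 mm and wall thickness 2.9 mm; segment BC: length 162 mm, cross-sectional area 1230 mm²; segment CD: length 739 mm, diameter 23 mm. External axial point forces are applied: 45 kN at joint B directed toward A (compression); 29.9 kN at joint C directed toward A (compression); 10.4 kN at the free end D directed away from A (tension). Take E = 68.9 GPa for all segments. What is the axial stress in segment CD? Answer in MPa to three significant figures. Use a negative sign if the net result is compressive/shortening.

25.0 MPa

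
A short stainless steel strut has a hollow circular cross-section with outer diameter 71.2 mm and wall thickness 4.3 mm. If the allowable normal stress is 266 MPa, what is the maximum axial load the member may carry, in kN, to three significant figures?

A = 903.7 mm².
P_max = σ_allow · A = 266 · 903.7 = 240400 N = 240.4 kN.

240 kN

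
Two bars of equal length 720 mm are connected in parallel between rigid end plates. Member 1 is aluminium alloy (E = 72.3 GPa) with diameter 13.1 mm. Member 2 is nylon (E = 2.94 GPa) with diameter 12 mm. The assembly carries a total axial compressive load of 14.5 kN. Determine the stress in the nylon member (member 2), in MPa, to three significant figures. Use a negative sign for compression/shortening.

-4.23 MPa

A_1 = 134.8 mm².
A_2 = 113.1 mm².
Equal strain + equilibrium ⇒ each member carries load in proportion to AE: A₁E₁ = 9745000 N, A₂E₂ = 332500 N, ΣAE = 10080000 N.
σ₂ = P·E₂/ΣAE = -14500·2940/10080000 = -4.23 MPa.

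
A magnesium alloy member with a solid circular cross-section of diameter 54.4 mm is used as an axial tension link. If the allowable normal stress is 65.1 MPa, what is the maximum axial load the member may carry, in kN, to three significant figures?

A = 2324 mm².
P_max = σ_allow · A = 65.1 · 2324 = 151300 N = 151.3 kN.

151 kN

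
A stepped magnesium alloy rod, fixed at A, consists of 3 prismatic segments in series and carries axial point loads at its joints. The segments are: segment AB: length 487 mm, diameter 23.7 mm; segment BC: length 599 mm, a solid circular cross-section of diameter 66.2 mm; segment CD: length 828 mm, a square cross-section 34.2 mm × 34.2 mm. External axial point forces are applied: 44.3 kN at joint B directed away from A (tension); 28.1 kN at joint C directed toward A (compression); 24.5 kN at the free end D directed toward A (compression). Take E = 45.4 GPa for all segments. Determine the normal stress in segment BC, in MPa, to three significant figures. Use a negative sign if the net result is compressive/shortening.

-15.3 MPa

Internal axial forces (sectioning from the free end, tension +): N_CD = -24.5 kN, N_BC = -52.6 kN, N_AB = -8.3 kN.
A_BC = 3442 mm².
σ_BC = N_BC/A_BC = -52600/3442 = -15.28 MPa.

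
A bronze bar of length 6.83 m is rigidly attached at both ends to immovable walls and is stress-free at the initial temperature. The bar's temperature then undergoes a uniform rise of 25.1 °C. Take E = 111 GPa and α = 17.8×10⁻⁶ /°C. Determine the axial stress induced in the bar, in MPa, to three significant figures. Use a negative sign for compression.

-49.6 MPa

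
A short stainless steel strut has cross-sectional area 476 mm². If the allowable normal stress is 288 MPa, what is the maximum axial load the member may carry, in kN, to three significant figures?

P_max = σ_allow · A = 288 · 476 = 137100 N = 137.1 kN.

137 kN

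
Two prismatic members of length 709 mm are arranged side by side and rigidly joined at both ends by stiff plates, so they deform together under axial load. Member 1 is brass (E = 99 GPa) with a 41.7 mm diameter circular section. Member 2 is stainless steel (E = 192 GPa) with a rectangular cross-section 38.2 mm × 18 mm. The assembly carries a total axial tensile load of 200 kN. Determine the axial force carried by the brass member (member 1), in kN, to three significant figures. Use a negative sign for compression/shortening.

A_1 = 1366 mm².
A_2 = 687.6 mm².
Equal strain + equilibrium ⇒ each member carries load in proportion to AE: A₁E₁ = 135200000 N, A₂E₂ = 132000000 N, ΣAE = 267200000 N.
F₁ = P·A₁E₁/ΣAE = 200000·135200000/267200000 = 101200 N.

101 kN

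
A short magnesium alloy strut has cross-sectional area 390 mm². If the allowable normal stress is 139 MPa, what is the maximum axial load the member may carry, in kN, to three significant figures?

54.2 kN

P_max = σ_allow · A = 139 · 390 = 54210 N = 54.21 kN.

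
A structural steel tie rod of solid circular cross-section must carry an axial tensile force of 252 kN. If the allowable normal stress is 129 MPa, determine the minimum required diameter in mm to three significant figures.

49.9 mm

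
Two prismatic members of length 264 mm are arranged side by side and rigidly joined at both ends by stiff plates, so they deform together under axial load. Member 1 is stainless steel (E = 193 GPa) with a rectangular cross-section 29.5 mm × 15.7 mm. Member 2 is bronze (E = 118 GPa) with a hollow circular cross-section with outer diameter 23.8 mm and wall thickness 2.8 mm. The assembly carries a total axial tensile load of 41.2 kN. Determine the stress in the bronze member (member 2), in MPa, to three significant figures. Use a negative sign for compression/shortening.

A_1 = 463.1 mm².
A_2 = 184.7 mm².
Equal strain + equilibrium ⇒ each member carries load in proportion to AE: A₁E₁ = 89390000 N, A₂E₂ = 21800000 N, ΣAE = 111200000 N.
σ₂ = P·E₂/ΣAE = 41200·118000/111200000 = 43.73 MPa.

43.7 MPa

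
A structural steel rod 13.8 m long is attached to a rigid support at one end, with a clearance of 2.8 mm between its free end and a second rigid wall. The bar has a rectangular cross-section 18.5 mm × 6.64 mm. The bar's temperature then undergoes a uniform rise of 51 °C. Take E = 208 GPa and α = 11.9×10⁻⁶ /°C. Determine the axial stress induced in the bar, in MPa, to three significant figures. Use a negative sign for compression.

Free thermal expansion αLΔT = 11.9e-6 · 13800 · 51 = 8.375 mm.
The walls engage after the gap closes; constrained expansion = 8.375 − 2.8 = 5.575 mm.
The walls impose strain ε = −(5.575)/13800 = -4.0400e-04; σ = Eε = 208000 · -4.0400e-04 = -84.03 MPa.

-84.0 MPa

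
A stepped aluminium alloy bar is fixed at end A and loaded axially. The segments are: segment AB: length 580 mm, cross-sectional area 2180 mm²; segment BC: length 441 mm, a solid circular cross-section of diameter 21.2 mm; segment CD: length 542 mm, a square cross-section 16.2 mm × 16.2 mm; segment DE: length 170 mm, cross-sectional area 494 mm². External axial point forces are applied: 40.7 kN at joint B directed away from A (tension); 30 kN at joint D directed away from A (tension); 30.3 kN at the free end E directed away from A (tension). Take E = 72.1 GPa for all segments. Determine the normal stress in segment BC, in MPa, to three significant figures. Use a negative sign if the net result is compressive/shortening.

171 MPa

Internal axial forces (sectioning from the free end, tension +): N_DE = 30.3 kN, N_CD = 60.3 kN, N_BC = 60.3 kN, N_AB = 101 kN.
A_BC = 353 mm².
σ_BC = N_BC/A_BC = 60300/353 = 170.8 MPa.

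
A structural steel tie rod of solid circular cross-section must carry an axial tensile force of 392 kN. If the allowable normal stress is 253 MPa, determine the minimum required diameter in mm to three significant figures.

Required area A ≥ P/σ_allow = 392000/253 = 1549 mm².
For a solid circular section, d ≥ √(4A/π) = 44.42 mm.

44.4 mm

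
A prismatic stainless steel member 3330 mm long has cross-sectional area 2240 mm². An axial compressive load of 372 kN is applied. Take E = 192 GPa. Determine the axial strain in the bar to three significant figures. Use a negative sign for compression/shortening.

-8.65e-04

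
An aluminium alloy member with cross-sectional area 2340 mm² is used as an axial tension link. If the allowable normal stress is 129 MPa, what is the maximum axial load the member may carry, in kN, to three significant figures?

P_max = σ_allow · A = 129 · 2340 = 301900 N = 301.9 kN.

302 kN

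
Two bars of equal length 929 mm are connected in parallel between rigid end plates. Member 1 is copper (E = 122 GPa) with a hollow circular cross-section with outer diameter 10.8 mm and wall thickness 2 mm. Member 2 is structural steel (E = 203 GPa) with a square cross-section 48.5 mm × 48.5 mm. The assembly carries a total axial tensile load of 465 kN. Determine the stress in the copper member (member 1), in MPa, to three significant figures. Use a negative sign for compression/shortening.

117 MPa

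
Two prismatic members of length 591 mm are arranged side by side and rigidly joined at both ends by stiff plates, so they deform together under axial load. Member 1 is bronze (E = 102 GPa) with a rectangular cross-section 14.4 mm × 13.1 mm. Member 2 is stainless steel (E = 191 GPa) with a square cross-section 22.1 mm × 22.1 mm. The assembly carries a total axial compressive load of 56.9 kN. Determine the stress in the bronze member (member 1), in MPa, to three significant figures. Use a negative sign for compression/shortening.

A_1 = 188.6 mm².
A_2 = 488.4 mm².
Equal strain + equilibrium ⇒ each member carries load in proportion to AE: A₁E₁ = 19240000 N, A₂E₂ = 93290000 N, ΣAE = 112500000 N.
σ₁ = P·E₁/ΣAE = -56900·102000/112500000 = -51.58 MPa.

-51.6 MPa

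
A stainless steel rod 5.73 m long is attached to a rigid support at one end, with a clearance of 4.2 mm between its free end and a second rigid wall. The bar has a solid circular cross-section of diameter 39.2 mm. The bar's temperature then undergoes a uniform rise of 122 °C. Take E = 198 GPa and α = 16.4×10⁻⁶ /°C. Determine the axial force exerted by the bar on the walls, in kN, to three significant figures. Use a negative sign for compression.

Free thermal expansion αLΔT = 16.4e-6 · 5730 · 122 = 11.46 mm.
The walls engage after the gap closes; constrained expansion = 11.46 − 4.2 = 7.265 mm.
The walls impose strain ε = −(7.265)/5730 = -1.2678e-03; σ = Eε = 198000 · -1.2678e-03 = -251 MPa.
Wall reaction R = σ·A = -251·1207 = -303000 N = -303 kN.

-303 kN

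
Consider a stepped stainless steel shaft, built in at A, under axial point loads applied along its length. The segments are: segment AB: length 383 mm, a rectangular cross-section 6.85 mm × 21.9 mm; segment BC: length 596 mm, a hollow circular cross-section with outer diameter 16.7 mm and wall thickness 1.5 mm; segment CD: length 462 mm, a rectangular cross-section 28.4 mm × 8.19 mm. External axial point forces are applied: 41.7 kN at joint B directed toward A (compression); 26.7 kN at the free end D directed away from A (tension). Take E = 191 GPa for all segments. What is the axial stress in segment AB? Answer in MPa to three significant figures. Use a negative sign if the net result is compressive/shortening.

-100 MPa

Internal axial forces (sectioning from the free end, tension +): N_CD = 26.7 kN, N_BC = 26.7 kN, N_AB = -15 kN.
A_AB = 150 mm².
σ_AB = N_AB/A_AB = -15000/150 = -99.99 MPa.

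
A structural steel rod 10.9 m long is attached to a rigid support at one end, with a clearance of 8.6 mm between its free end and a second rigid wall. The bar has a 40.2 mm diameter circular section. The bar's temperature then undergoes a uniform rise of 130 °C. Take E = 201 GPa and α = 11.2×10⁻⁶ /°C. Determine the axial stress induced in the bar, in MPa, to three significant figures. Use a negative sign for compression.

-134 MPa

Free thermal expansion αLΔT = 11.2e-6 · 10900 · 130 = 15.87 mm.
The walls engage after the gap closes; constrained expansion = 15.87 − 8.6 = 7.27 mm.
The walls impose strain ε = −(7.27)/10900 = -6.6701e-04; σ = Eε = 201000 · -6.6701e-04 = -134.1 MPa.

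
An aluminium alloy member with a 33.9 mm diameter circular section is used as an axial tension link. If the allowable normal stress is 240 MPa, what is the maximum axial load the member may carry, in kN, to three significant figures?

217 kN

A = 902.6 mm².
P_max = σ_allow · A = 240 · 902.6 = 216600 N = 216.6 kN.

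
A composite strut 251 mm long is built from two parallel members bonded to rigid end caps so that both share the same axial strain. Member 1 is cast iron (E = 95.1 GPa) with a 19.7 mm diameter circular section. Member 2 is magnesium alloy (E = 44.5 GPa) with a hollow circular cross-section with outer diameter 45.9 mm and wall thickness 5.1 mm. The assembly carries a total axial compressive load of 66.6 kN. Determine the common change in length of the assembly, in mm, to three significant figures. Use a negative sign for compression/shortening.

-0.288 mm

A_1 = 304.8 mm².
A_2 = 653.7 mm².
Equal strain + equilibrium ⇒ each member carries load in proportion to AE: A₁E₁ = 28990000 N, A₂E₂ = 29090000 N, ΣAE = 58080000 N.
δ = PL/ΣAE = -66600·251/58080000 = -0.2878 mm.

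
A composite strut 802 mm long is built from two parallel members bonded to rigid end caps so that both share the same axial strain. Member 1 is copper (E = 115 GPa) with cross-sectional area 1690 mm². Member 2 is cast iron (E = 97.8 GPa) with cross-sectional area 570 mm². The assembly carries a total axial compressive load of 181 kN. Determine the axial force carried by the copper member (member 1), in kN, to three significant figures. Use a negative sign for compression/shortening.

-141 kN

Equal strain + equilibrium ⇒ each member carries load in proportion to AE: A₁E₁ = 194400000 N, A₂E₂ = 55750000 N, ΣAE = 250100000 N.
F₁ = P·A₁E₁/ΣAE = -181000·194400000/250100000 = -140700 N.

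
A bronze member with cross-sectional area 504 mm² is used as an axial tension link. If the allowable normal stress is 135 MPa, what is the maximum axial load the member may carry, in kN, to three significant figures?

P_max = σ_allow · A = 135 · 504 = 68040 N = 68.04 kN.

68.0 kN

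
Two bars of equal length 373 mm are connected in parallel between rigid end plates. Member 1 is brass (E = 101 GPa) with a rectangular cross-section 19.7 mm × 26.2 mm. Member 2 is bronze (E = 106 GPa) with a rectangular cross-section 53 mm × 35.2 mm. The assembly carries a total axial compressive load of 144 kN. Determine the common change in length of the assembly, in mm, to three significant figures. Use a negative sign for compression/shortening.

A_1 = 516.1 mm².
A_2 = 1866 mm².
Equal strain + equilibrium ⇒ each member carries load in proportion to AE: A₁E₁ = 52130000 N, A₂E₂ = 197800000 N, ΣAE = 249900000 N.
δ = PL/ΣAE = -144000·373/249900000 = -0.2149 mm.

-0.215 mm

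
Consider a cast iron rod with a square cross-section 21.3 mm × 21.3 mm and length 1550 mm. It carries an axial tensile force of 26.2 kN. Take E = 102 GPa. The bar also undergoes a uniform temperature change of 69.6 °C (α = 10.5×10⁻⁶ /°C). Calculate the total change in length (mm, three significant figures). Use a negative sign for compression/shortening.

2.01 mm

A = 453.7 mm².
δ_mech = NL/(AE) = 26200·1550/(453.7·102000) = 0.8776 mm.
δ_thermal = αLΔT = 10.5e-6·1550·69.6 = 1.133 mm.
δ = δ_mech + δ_thermal = 2.01 mm.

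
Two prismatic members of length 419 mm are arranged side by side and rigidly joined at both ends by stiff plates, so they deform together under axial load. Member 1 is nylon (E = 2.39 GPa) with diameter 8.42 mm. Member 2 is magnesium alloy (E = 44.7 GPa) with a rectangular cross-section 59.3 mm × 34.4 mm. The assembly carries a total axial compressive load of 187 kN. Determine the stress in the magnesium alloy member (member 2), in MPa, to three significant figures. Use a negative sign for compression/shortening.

-91.5 MPa

A_1 = 55.68 mm².
A_2 = 2040 mm².
Equal strain + equilibrium ⇒ each member carries load in proportion to AE: A₁E₁ = 133100 N, A₂E₂ = 91180000 N, ΣAE = 91320000 N.
σ₂ = P·E₂/ΣAE = -187000·44700/91320000 = -91.54 MPa.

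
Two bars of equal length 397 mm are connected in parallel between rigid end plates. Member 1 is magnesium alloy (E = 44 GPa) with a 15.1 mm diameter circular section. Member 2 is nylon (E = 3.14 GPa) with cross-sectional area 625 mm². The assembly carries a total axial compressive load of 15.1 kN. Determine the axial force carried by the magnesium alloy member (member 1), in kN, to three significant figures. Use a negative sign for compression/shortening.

-12.1 kN

A_1 = 179.1 mm².
Equal strain + equilibrium ⇒ each member carries load in proportion to AE: A₁E₁ = 7879000 N, A₂E₂ = 1962000 N, ΣAE = 9842000 N.
F₁ = P·A₁E₁/ΣAE = -15100·7879000/9842000 = -12090 N.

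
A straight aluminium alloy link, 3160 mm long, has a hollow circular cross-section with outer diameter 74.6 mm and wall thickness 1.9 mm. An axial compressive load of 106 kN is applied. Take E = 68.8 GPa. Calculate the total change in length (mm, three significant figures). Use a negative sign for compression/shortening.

A = 433.9 mm².
δ_mech = NL/(AE) = -106000·3160/(433.9·68800) = -11.22 mm.

-11.2 mm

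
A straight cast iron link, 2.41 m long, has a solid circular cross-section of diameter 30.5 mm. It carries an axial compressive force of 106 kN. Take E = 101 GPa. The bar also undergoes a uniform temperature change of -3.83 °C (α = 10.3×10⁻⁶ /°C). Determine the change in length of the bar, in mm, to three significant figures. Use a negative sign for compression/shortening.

A = 730.6 mm².
δ_mech = NL/(AE) = -106000·2410/(730.6·101000) = -3.462 mm.
δ_thermal = αLΔT = 10.3e-6·2410·-3.83 = -0.09507 mm.
δ = δ_mech + δ_thermal = -3.557 mm.

-3.56 mm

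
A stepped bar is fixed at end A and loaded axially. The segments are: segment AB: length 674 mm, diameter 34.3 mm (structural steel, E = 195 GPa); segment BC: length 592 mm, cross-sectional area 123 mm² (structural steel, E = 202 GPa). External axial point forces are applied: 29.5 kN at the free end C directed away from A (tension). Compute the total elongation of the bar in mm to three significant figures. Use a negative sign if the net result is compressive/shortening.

0.813 mm

Internal axial forces (sectioning from the free end, tension +): N_BC = 29.5 kN, N_AB = 29.5 kN.
A_AB = 924 mm².
δ_AB = 29500·674/(924·195000) = 0.1103 mm
δ_BC = 29500·592/(123·202000) = 0.7029 mm
δ = Σδ_i = 0.8132 mm.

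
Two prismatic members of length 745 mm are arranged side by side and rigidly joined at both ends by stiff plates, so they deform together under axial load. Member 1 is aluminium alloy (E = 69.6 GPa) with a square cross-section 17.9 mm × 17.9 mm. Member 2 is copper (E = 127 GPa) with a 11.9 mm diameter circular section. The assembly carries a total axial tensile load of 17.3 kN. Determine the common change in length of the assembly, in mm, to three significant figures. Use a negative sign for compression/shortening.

A_1 = 320.4 mm².
A_2 = 111.2 mm².
Equal strain + equilibrium ⇒ each member carries load in proportion to AE: A₁E₁ = 22300000 N, A₂E₂ = 14120000 N, ΣAE = 36430000 N.
δ = PL/ΣAE = 17300·745/36430000 = 0.3538 mm.

0.354 mm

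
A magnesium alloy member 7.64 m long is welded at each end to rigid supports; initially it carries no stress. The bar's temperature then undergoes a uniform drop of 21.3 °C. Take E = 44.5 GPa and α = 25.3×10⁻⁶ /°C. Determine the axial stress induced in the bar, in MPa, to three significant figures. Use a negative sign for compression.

24.0 MPa

Free thermal expansion αLΔT = 25.3e-6 · 7640 · -21.3 = -4.117 mm.
The walls impose strain ε = −(-4.117)/7640 = 5.3889e-04; σ = Eε = 44500 · 5.3889e-04 = 23.98 MPa.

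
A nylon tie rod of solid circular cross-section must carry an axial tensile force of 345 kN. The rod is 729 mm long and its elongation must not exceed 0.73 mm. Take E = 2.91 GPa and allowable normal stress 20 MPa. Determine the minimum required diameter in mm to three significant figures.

Required area A ≥ P/σ_allow = 345000/20 = 17250 mm².
For a solid circular section, d ≥ √(4A/π) = 148.2 mm.
Elongation limit: A ≥ PL/(Eδ_allow) = 345000·729/(2910·0.73) = 118400 mm² ⇒ d ≥ 388.3 mm.
The elongation limit governs.

388 mm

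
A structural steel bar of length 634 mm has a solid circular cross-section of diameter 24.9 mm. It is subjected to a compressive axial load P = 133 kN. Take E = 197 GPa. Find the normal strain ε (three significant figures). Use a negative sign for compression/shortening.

A = 487 mm².
σ = N/A = -273.1 MPa; ε = σ/E = -273.1/197000 = -1.386e-03.

-0.00139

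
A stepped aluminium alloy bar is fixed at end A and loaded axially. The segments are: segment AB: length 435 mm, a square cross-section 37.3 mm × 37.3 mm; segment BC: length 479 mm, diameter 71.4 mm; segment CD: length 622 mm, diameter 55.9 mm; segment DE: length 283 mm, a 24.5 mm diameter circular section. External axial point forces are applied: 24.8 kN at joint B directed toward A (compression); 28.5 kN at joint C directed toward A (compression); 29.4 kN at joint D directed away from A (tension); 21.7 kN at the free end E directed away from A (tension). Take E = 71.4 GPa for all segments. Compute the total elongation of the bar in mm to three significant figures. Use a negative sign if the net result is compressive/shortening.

0.392 mm

Internal axial forces (sectioning from the free end, tension +): N_DE = 21.7 kN, N_CD = 51.1 kN, N_BC = 22.6 kN, N_AB = -2.2 kN.
A_AB = 1391 mm².
A_BC = 4004 mm².
A_CD = 2454 mm².
A_DE = 471.4 mm².
δ_AB = -2200·435/(1391·71400) = -0.009634 mm
δ_BC = 22600·479/(4004·71400) = 0.03787 mm
δ_CD = 51100·622/(2454·71400) = 0.1814 mm
δ_DE = 21700·283/(471.4·71400) = 0.1824 mm
δ = Σδ_i = 0.3921 mm.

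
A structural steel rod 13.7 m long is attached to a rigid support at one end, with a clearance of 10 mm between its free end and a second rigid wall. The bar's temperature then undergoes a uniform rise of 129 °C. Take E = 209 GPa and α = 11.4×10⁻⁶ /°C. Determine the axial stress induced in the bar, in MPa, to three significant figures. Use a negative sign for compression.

-155 MPa

Free thermal expansion αLΔT = 11.4e-6 · 13700 · 129 = 20.15 mm.
The walls engage after the gap closes; constrained expansion = 20.15 − 10 = 10.15 mm.
The walls impose strain ε = −(10.15)/13700 = -7.4067e-04; σ = Eε = 209000 · -7.4067e-04 = -154.8 MPa.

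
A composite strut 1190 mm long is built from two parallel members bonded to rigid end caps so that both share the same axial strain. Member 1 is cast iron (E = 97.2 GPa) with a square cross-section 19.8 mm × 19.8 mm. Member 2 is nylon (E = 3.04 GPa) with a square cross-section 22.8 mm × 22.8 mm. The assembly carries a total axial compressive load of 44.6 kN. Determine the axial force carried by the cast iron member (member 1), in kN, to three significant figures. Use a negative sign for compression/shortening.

-42.8 kN

A_1 = 392 mm².
A_2 = 519.8 mm².
Equal strain + equilibrium ⇒ each member carries load in proportion to AE: A₁E₁ = 38110000 N, A₂E₂ = 1580000 N, ΣAE = 39690000 N.
F₁ = P·A₁E₁/ΣAE = -44600·38110000/39690000 = -42820 N.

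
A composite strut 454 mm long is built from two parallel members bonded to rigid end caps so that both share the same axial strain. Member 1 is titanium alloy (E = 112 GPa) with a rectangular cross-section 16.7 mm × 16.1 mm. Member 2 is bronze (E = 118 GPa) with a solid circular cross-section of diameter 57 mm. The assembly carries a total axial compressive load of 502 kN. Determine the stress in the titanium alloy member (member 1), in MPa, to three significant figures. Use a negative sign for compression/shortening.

A_1 = 268.9 mm².
A_2 = 2552 mm².
Equal strain + equilibrium ⇒ each member carries load in proportion to AE: A₁E₁ = 30110000 N, A₂E₂ = 301100000 N, ΣAE = 331200000 N.
σ₁ = P·E₁/ΣAE = -502000·112000/331200000 = -169.7 MPa.

-170 MPa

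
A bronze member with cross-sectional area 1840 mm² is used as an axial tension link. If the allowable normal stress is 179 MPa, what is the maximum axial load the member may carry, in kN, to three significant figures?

329 kN

P_max = σ_allow · A = 179 · 1840 = 329400 N = 329.4 kN.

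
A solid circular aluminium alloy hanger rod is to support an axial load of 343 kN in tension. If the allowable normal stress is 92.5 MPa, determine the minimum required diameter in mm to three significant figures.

68.7 mm

Required area A ≥ P/σ_allow = 343000/92.5 = 3708 mm².
For a solid circular section, d ≥ √(4A/π) = 68.71 mm.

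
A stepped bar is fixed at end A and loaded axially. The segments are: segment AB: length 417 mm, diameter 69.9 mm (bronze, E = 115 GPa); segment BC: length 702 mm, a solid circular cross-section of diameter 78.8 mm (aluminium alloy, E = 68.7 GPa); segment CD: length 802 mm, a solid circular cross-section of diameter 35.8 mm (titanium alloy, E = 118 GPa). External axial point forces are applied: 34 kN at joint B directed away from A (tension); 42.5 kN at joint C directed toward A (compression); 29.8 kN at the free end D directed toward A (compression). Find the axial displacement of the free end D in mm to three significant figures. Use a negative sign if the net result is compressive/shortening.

Internal axial forces (sectioning from the free end, tension +): N_CD = -29.8 kN, N_BC = -72.3 kN, N_AB = -38.3 kN.
A_AB = 3837 mm².
A_BC = 4877 mm².
A_CD = 1007 mm².
δ_AB = -38300·417/(3837·115000) = -0.03619 mm
δ_BC = -72300·702/(4877·68700) = -0.1515 mm
δ_CD = -29800·802/(1007·118000) = -0.2012 mm
δ = Σδ_i = -0.3889 mm.

-0.389 mm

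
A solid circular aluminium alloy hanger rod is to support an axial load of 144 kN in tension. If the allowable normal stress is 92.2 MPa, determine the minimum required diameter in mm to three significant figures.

44.6 mm

Required area A ≥ P/σ_allow = 144000/92.2 = 1562 mm².
For a solid circular section, d ≥ √(4A/π) = 44.59 mm.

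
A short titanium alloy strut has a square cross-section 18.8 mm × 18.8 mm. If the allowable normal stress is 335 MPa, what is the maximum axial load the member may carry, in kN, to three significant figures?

118 kN

A = 353.4 mm².
P_max = σ_allow · A = 335 · 353.4 = 118400 N = 118.4 kN.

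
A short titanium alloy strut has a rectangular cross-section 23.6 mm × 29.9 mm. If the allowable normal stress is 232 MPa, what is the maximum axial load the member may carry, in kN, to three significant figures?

164 kN

A = 705.6 mm².
P_max = σ_allow · A = 232 · 705.6 = 163700 N = 163.7 kN.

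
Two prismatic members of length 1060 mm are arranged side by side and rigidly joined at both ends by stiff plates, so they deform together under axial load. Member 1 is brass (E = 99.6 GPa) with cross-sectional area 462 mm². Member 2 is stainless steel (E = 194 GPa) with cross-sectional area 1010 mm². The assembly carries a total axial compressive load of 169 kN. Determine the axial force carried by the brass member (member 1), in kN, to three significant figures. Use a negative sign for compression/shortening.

-32.1 kN

Equal strain + equilibrium ⇒ each member carries load in proportion to AE: A₁E₁ = 46020000 N, A₂E₂ = 195900000 N, ΣAE = 242000000 N.
F₁ = P·A₁E₁/ΣAE = -169000·46020000/242000000 = -32140 N.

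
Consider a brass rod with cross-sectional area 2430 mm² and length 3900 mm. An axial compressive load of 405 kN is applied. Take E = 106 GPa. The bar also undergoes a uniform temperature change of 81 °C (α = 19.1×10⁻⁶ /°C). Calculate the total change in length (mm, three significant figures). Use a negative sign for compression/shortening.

-0.0984 mm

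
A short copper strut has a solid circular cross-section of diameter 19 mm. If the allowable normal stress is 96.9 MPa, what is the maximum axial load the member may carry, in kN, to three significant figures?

A = 283.5 mm².
P_max = σ_allow · A = 96.9 · 283.5 = 27470 N = 27.47 kN.

27.5 kN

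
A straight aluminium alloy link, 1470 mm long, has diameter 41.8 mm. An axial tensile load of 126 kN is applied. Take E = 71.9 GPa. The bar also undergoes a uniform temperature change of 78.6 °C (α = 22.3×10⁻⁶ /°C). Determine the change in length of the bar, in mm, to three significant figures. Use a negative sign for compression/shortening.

4.45 mm

A = 1372 mm².
δ_mech = NL/(AE) = 126000·1470/(1372·71900) = 1.877 mm.
δ_thermal = αLΔT = 22.3e-6·1470·78.6 = 2.577 mm.
δ = δ_mech + δ_thermal = 4.454 mm.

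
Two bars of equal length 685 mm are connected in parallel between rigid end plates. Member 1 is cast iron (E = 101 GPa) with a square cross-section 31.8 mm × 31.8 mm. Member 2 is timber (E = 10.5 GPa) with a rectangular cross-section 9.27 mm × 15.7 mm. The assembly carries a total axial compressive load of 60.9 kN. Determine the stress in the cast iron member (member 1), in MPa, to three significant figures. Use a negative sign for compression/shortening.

-59.3 MPa

A_1 = 1011 mm².
A_2 = 145.5 mm².
Equal strain + equilibrium ⇒ each member carries load in proportion to AE: A₁E₁ = 102100000 N, A₂E₂ = 1528000 N, ΣAE = 103700000 N.
σ₁ = P·E₁/ΣAE = -60900·101000/103700000 = -59.34 MPa.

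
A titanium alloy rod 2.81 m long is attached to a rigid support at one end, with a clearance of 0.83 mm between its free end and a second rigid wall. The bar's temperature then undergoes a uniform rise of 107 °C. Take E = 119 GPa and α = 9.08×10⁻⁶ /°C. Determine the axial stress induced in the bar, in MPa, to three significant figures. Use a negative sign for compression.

Free thermal expansion αLΔT = 9.08e-6 · 2810 · 107 = 2.73 mm.
The walls engage after the gap closes; constrained expansion = 2.73 − 0.83 = 1.9 mm.
The walls impose strain ε = −(1.9)/2810 = -6.7619e-04; σ = Eε = 119000 · -6.7619e-04 = -80.47 MPa.

-80.5 MPa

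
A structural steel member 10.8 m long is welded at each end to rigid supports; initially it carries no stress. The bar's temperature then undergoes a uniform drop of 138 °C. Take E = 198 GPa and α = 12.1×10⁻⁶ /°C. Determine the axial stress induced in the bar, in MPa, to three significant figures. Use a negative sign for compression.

331 MPa

Free thermal expansion αLΔT = 12.1e-6 · 10800 · -138 = -18.03 mm.
The walls impose strain ε = −(-18.03)/10800 = 1.6698e-03; σ = Eε = 198000 · 1.6698e-03 = 330.6 MPa.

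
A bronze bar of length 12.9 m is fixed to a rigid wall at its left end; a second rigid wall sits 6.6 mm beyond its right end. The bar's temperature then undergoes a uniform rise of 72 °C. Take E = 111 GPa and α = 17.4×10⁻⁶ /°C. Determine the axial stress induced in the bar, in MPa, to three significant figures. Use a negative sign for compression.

-82.3 MPa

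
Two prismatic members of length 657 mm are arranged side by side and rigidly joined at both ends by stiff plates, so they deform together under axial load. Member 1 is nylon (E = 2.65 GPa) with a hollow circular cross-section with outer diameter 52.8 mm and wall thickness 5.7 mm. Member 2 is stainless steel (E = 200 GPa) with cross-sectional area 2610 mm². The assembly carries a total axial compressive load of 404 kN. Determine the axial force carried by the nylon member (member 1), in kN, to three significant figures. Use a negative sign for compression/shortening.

A_1 = 843.4 mm².
Equal strain + equilibrium ⇒ each member carries load in proportion to AE: A₁E₁ = 2235000 N, A₂E₂ = 522000000 N, ΣAE = 524200000 N.
F₁ = P·A₁E₁/ΣAE = -404000·2235000/524200000 = -1722 N.

-1.72 kN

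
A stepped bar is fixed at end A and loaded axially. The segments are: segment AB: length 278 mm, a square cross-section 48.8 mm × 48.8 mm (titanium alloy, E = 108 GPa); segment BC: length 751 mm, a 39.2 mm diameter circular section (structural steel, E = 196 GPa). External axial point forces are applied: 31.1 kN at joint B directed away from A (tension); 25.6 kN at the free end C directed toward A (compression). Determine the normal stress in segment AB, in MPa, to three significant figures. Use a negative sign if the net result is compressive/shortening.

2.31 MPa

Internal axial forces (sectioning from the free end, tension +): N_BC = -25.6 kN, N_AB = 5.5 kN.
A_AB = 2381 mm².
σ_AB = N_AB/A_AB = 5500/2381 = 2.31 MPa.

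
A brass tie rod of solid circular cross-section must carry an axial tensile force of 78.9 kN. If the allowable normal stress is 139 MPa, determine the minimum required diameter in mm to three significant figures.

Required area A ≥ P/σ_allow = 78900/139 = 567.6 mm².
For a solid circular section, d ≥ √(4A/π) = 26.88 mm.

26.9 mm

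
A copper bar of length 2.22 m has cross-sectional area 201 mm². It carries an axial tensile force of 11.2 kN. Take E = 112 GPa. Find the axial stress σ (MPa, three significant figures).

55.7 MPa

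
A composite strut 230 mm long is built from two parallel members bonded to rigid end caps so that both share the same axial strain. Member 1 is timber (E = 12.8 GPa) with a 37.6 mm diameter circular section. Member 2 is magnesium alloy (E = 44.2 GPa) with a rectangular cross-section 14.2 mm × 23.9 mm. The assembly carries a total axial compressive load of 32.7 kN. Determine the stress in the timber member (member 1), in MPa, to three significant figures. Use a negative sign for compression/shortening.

-14.3 MPa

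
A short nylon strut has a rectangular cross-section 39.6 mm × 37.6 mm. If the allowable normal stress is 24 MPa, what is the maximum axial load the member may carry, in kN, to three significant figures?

35.7 kN

A = 1489 mm².
P_max = σ_allow · A = 24 · 1489 = 35740 N = 35.74 kN.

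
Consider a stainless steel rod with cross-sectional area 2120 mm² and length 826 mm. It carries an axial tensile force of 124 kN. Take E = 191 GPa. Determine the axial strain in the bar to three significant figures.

3.06e-04

σ = N/A = 58.49 MPa; ε = σ/E = 58.49/191000 = 3.062e-04.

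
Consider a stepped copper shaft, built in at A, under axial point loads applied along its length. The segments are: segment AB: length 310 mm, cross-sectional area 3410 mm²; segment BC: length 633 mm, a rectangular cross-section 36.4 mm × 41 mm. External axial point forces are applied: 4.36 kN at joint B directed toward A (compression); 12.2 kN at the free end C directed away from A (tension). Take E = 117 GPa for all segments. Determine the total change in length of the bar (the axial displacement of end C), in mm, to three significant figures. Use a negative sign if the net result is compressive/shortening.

0.0503 mm

Internal axial forces (sectioning from the free end, tension +): N_BC = 12.2 kN, N_AB = 7.84 kN.
A_BC = 1492 mm².
δ_AB = 7840·310/(3410·117000) = 0.006092 mm
δ_BC = 12200·633/(1492·117000) = 0.04423 mm
δ = Σδ_i = 0.05032 mm.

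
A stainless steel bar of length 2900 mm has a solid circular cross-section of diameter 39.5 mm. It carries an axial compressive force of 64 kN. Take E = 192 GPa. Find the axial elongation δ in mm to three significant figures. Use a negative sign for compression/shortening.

-0.789 mm

A = 1225 mm².
δ_mech = NL/(AE) = -64000·2900/(1225·192000) = -0.7888 mm.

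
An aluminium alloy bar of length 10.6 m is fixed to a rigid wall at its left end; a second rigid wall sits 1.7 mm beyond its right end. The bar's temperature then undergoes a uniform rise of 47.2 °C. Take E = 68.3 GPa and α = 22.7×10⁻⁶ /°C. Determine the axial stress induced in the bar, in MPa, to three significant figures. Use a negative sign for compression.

-62.2 MPa

Free thermal expansion αLΔT = 22.7e-6 · 10600 · 47.2 = 11.36 mm.
The walls engage after the gap closes; constrained expansion = 11.36 − 1.7 = 9.657 mm.
The walls impose strain ε = −(9.657)/10600 = -9.1106e-04; σ = Eε = 68300 · -9.1106e-04 = -62.23 MPa.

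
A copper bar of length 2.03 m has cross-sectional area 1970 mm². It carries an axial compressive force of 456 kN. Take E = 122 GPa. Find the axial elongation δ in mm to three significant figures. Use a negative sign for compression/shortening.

δ_mech = NL/(AE) = -456000·2030/(1970·122000) = -3.852 mm.

-3.85 mm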